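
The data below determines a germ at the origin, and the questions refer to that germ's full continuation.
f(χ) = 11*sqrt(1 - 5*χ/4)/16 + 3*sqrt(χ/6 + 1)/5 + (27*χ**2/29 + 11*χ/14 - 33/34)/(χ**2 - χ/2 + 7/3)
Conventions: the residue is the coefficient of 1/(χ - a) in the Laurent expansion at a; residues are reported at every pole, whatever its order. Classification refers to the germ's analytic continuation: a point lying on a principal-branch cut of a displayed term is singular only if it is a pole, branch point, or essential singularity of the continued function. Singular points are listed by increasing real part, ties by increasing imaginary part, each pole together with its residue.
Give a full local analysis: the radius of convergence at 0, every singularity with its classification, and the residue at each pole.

Denominator factor (χ**2 - χ/2 + 7/3): discriminant -109/12, complex-conjugate roots (1/4) + ((1/12)*sqrt(327))*i and (1/4) - ((1/12)*sqrt(327))*i; poles of order 1, moduli (1/3)*sqrt(21) and (1/3)*sqrt(21).
Branch term (3/5)*sqrt(1 - χ/(-6)): its argument vanishes at χ = -6, a square-root branch point, modulus 6.
Branch term (11/16)*sqrt(1 - χ/(4/5)): its argument vanishes at χ = 4/5, a square-root branch point, modulus 4/5.
The radius of convergence is the smallest modulus among the singular points: 4/5.
The branch terms are analytic at (1/4) - ((1/12)*sqrt(327))*i and contribute nothing to the residue; only the rational part matters.
The factor χ**2 - χ/2 + 7/3 splits as (χ - a)(χ - a') with a = (1/4) - ((1/12)*sqrt(327))*i, a' = (1/4) + ((1/12)*sqrt(327))*i. At the order-1 pole a set g(χ) = (χ - a)*(rational part) = [27*χ**2/29 + 11*χ/14 - 33/34] / (χ - a').
Simple pole: residue = g(a) at a = (1/4) - ((1/12)*sqrt(327))*i, which is (127/203) - ((19534/376159)*sqrt(327))*i.
The branch terms are analytic at (1/4) + ((1/12)*sqrt(327))*i and contribute nothing to the residue; only the rational part matters.
The factor χ**2 - χ/2 + 7/3 splits as (χ - a)(χ - a') with a = (1/4) + ((1/12)*sqrt(327))*i, a' = (1/4) - ((1/12)*sqrt(327))*i. At the order-1 pole a set g(χ) = (χ - a)*(rational part) = [27*χ**2/29 + 11*χ/14 - 33/34] / (χ - a').
Simple pole: residue = g(a) at a = (1/4) + ((1/12)*sqrt(327))*i, which is (127/203) + ((19534/376159)*sqrt(327))*i.
List the singular points by increasing real part (a conjugate pair: the negative imaginary part first).

Radius of convergence at 0: 4/5.
At -6: an algebraic (square-root) branch point.
At (1/4) - ((1/12)*sqrt(327))*i: a pole of order 1; residue (127/203) - ((19534/376159)*sqrt(327))*i.
At (1/4) + ((1/12)*sqrt(327))*i: a pole of order 1; residue (127/203) + ((19534/376159)*sqrt(327))*i.
At 4/5: an algebraic (square-root) branch point.


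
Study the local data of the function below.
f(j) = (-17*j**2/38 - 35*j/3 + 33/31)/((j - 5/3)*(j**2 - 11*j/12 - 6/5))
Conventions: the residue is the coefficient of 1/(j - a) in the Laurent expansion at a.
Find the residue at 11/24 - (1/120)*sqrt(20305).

The residue is 4156037/21204 - (6181693/4532076)*sqrt(20305).

The factor j**2 - 11*j/12 - 6/5 splits as (j - a)(j - a') with a = 11/24 - (1/120)*sqrt(20305), a' = 11/24 + (1/120)*sqrt(20305). At the order-1 pole a set g(j) = (j - a)*f(j) = [(-17*j**2/38 - 35*j/3 + 33/31)/(j - 5/3)] / (j - a').
Simple pole: residue = g(a) at a = 11/24 - (1/120)*sqrt(20305), which is 4156037/21204 - (6181693/4532076)*sqrt(20305).


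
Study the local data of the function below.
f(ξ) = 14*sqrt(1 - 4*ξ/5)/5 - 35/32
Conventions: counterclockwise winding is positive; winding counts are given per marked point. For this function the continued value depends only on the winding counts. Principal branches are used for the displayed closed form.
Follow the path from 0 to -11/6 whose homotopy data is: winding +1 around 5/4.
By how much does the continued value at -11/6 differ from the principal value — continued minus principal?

The rational part is single-valued and drops out of the difference; each branch term changes only by its own monodromy.
(14/5)*sqrt(1 - ξ/(5/4)): winding +1 is odd, the square root flips sign, contributing -2*(14/5)*sqrt(1 - (-11/6)/(5/4)) = -2*(14/5)*sqrt(37/15) = -(28/75)*sqrt(555).
Summing the contributions at ξ = -11/6 gives -(28/75)*sqrt(555).

Continued minus principal equals -(28/75)*sqrt(555).


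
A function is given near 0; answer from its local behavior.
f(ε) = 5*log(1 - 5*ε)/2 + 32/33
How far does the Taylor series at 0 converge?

The radius of convergence is 1/5.

Branch term (5/2)*log(1 - ε/(1/5)): its argument vanishes at ε = 1/5, a logarithmic branch point, modulus 1/5.
The radius of convergence is the smallest modulus among the singular points: 1/5.


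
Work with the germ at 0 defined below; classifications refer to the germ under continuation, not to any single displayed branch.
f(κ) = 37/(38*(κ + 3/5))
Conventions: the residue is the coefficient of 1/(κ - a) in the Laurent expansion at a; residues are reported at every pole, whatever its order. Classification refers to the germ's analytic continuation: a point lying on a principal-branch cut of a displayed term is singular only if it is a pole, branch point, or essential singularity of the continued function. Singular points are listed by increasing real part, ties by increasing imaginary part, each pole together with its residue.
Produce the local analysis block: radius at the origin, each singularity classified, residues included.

Radius of convergence at 0: 3/5.
At -3/5: a pole of order 1; residue 37/38.

Denominator factor (κ + 3/5): pole of order 1 at -3/5, modulus 3/5.
The radius of convergence is the smallest modulus among the singular points: 3/5.
At the order-1 pole -3/5 set g(κ) = (κ - (-3/5))*f(κ) = 37/38.
Simple pole: residue = g(a) at a = -3/5, which is 37/38.


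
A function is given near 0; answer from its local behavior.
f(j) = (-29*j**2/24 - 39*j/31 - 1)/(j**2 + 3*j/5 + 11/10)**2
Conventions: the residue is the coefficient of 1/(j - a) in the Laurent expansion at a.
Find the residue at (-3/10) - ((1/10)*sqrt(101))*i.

The residue is -((363025/7589544)*sqrt(101))*i.

The factor j**2 + 3*j/5 + 11/10 splits as (j - a)(j - a') with a = (-3/10) - ((1/10)*sqrt(101))*i, a' = (-3/10) + ((1/10)*sqrt(101))*i. At the order-2 pole a set g(j) = (j - a)^2*f(j) = [-29*j**2/24 - 39*j/31 - 1] / (j - a')^2.
Order-2 pole: residue = g'(a); g'((-3/10) - ((1/10)*sqrt(101))*i) = -((363025/7589544)*sqrt(101))*i, so the residue is -((363025/7589544)*sqrt(101))*i.


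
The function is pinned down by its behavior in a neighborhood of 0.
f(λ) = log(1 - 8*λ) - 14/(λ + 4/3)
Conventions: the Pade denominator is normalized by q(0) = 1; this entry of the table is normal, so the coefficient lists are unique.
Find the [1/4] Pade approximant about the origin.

Taylor coefficients needed (expand at 0): a_0 = -21/2, a_1 = -1/8, a_2 = -1213/32, a_3 = -63835/384, a_4 = -525989/512, a_5 = -67083349/10240.
Write the denominator as Q(λ) = 1 + q1*λ + q2*λ^2 + q3*λ^3 + q4*λ^4. Requiring Q*f - P = O(λ^6) with deg P <= 1 kills the coefficients of λ^2..λ^5 in Q*f:
  λ^2: a_2 + q1*a_1 + q2*a_0 = 0, i.e. -1213/32 + (-1/8)*q1 + (-21/2)*q2 = 0.
  λ^3: a_3 + q1*a_2 + q2*a_1 + q3*a_0 = 0, i.e. -63835/384 + (-1213/32)*q1 + (-1/8)*q2 + (-21/2)*q3 = 0.
  λ^4: a_4 + q1*a_3 + q2*a_2 + q3*a_1 + q4*a_0 = 0, i.e. -525989/512 + (-63835/384)*q1 + (-1213/32)*q2 + (-1/8)*q3 + (-21/2)*q4 = 0.
  λ^5: a_5 + q1*a_4 + q2*a_3 + q3*a_2 + q4*a_1 = 0, i.e. -67083349/10240 + (-525989/512)*q1 + (-63835/384)*q2 + (-1213/32)*q3 + (-1/8)*q4 = 0.
Solving this linear system: q1 = -494712381/82101940, q2 = -871525033/246305820, q3 = 122395863/20525485, q4 = 379081061/36945873.
The numerator is Q*f truncated at degree 1: P0 = a_0 = -21/2; P1 = a_1 + q1*a_0 = 2592108629/41050970.

The Pade approximant has numerator coefficients [-21/2, 2592108629/41050970]; denominator coefficients [1, -494712381/82101940, -871525033/246305820, 122395863/20525485, 379081061/36945873].


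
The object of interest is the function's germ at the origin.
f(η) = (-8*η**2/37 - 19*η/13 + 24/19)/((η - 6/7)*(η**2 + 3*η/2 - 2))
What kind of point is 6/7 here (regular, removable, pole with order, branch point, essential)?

The denominator factor η - 6/7 vanishes at 6/7 and appears to the power 1; the numerator there equals -66474/447811, nonzero, and no other factor vanishes.
Hence a pole whose order is the multiplicity, 1.

The point is a pole of order 1.


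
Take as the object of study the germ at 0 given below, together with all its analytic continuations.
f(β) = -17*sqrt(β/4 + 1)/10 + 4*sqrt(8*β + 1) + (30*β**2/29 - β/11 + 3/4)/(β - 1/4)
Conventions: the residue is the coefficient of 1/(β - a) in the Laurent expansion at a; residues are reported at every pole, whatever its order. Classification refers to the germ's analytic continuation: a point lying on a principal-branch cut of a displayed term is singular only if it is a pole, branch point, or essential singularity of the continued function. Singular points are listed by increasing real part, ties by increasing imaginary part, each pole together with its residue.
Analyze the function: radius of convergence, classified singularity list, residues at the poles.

Radius of convergence at 0: 1/8.
At -4: an algebraic (square-root) branch point.
At -1/8: an algebraic (square-root) branch point.
At 1/4: a pole of order 1; residue 2021/2552.

Denominator factor (β - 1/4): pole of order 1 at 1/4, modulus 1/4.
Branch term (4)*sqrt(1 - β/(-1/8)): its argument vanishes at β = -1/8, a square-root branch point, modulus 1/8.
Branch term (-17/10)*sqrt(1 - β/(-4)): its argument vanishes at β = -4, a square-root branch point, modulus 4.
The radius of convergence is the smallest modulus among the singular points: 1/8.
The branch terms are analytic at 1/4 and contribute nothing to the residue; only the rational part matters.
At the order-1 pole 1/4 set g(β) = (β - (1/4))*(rational part) = 30*β**2/29 - β/11 + 3/4.
Simple pole: residue = g(a) at a = 1/4, which is 2021/2552.
List the singular points by increasing real part (a conjugate pair: the negative imaginary part first).


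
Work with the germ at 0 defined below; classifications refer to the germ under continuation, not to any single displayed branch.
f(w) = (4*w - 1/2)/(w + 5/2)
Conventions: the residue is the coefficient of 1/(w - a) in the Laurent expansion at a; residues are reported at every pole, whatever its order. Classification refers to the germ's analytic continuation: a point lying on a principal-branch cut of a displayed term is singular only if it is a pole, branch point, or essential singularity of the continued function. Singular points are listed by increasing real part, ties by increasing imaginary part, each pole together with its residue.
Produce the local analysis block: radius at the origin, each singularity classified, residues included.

Radius of convergence at 0: 5/2.
At -5/2: a pole of order 1; residue -21/2.

Denominator factor (w + 5/2): pole of order 1 at -5/2, modulus 5/2.
The radius of convergence is the smallest modulus among the singular points: 5/2.
At the order-1 pole -5/2 set g(w) = (w - (-5/2))*f(w) = 4*w - 1/2.
Simple pole: residue = g(a) at a = -5/2, which is -21/2.


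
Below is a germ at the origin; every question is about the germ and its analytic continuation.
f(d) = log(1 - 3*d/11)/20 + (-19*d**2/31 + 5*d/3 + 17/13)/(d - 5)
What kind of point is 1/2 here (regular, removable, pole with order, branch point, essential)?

The point is a regular point.

Denominator factors: d - 5 = -9/2 at d = 1/2 — none vanishes.
Branch term log(1 - d/(11/3)): argument at 1/2 is 19/22, nonzero, so 1/2 is not its branch point (a point on a principal cut is still regular for the continued germ).
So the germ continues analytically to 1/2.


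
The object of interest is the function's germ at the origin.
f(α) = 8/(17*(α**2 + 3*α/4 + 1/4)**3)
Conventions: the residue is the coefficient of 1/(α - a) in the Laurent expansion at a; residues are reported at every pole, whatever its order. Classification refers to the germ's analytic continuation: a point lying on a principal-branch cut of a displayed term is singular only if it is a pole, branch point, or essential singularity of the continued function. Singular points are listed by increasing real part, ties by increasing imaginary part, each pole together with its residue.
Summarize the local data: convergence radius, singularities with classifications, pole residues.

Radius of convergence at 0: 1/2.
At (-3/8) - ((1/8)*sqrt(7))*i: a pole of order 3; residue ((49152/5831)*sqrt(7))*i.
At (-3/8) + ((1/8)*sqrt(7))*i: a pole of order 3; residue -((49152/5831)*sqrt(7))*i.

Denominator factor (α**2 + 3*α/4 + 1/4)^3: discriminant -7/16, complex-conjugate roots (-3/8) + ((1/8)*sqrt(7))*i and (-3/8) - ((1/8)*sqrt(7))*i; poles of order 3, moduli 1/2 and 1/2.
The radius of convergence is the smallest modulus among the singular points: 1/2.
The factor α**2 + 3*α/4 + 1/4 splits as (α - a)(α - a') with a = (-3/8) - ((1/8)*sqrt(7))*i, a' = (-3/8) + ((1/8)*sqrt(7))*i. At the order-3 pole a set g(α) = (α - a)^3*f(α) = [8/17] / (α - a')^3.
Order-3 pole: residue = g''(a)/2; g''((-3/8) - ((1/8)*sqrt(7))*i) = ((98304/5831)*sqrt(7))*i, so the residue is ((49152/5831)*sqrt(7))*i.
The factor α**2 + 3*α/4 + 1/4 splits as (α - a)(α - a') with a = (-3/8) + ((1/8)*sqrt(7))*i, a' = (-3/8) - ((1/8)*sqrt(7))*i. At the order-3 pole a set g(α) = (α - a)^3*f(α) = [8/17] / (α - a')^3.
Order-3 pole: residue = g''(a)/2; g''((-3/8) + ((1/8)*sqrt(7))*i) = -((98304/5831)*sqrt(7))*i, so the residue is -((49152/5831)*sqrt(7))*i.
List the singular points by increasing real part (a conjugate pair: the negative imaginary part first).


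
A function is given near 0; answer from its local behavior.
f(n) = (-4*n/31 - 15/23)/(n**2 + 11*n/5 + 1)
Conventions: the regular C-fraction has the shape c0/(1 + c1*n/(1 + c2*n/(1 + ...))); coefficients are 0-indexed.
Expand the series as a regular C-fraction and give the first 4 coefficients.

The regular C-fraction coefficients are [-15/23, 931/465, -130573/432915, 465/931].

Taylor coefficients (expand at 0): a_0 = -15/23, a_1 = 931/713, a_2 = -7916/3565, a_3 = 63801/17825.
c0 = a_0 = -15/23. Peel one level at a time: if S = 1 + c*n/S' with S'(0) = 1, then c is the n-coefficient of S and S' = c*n/(S - 1).
S_1 = c0/f = 1 + (931/465)*n + (130573/216225)*n^2 + ...; c1 = 931/465.
S_2 = c1*n/(S_1 - 1) = 1 + (-130573/432915)*n + (130573/866761)*n^2 + ...; c2 = -130573/432915.
S_3 = c2*n/(S_2 - 1) = 1 + (465/931)*n + ...; c3 = 465/931.


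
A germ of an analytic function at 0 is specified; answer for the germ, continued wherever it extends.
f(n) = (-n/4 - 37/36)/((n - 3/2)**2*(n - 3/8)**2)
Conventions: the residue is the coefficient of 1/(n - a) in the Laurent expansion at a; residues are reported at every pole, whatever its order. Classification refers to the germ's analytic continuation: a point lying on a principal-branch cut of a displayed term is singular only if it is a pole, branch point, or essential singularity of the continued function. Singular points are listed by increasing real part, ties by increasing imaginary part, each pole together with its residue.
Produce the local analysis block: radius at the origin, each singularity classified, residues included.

Denominator factor (n - 3/2)^2: pole of order 2 at 3/2, modulus 3/2.
Denominator factor (n - 3/8)^2: pole of order 2 at 3/8, modulus 3/8.
The radius of convergence is the smallest modulus among the singular points: 3/8.
At the order-2 pole 3/8 set g(n) = (n - (3/8))^2*f(n) = (-n/4 - 37/36)/(n - 3/2)**2.
Order-2 pole: residue = g'(a); g'(3/8) = -11632/6561, so the residue is -11632/6561.
At the order-2 pole 3/2 set g(n) = (n - (3/2))^2*f(n) = (-n/4 - 37/36)/(n - 3/8)**2.
Order-2 pole: residue = g'(a); g'(3/2) = 11632/6561, so the residue is 11632/6561.
List the singular points by increasing real part (a conjugate pair: the negative imaginary part first).

Radius of convergence at 0: 3/8.
At 3/8: a pole of order 2; residue -11632/6561.
At 3/2: a pole of order 2; residue 11632/6561.


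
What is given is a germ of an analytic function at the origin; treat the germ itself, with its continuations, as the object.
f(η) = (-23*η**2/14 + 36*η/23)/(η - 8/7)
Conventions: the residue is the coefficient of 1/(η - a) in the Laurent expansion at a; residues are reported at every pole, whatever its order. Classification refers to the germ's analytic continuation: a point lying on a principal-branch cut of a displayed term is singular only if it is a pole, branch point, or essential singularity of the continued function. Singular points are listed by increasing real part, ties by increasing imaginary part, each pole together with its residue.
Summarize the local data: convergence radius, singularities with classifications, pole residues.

Denominator factor (η - 8/7): pole of order 1 at 8/7, modulus 8/7.
The radius of convergence is the smallest modulus among the singular points: 8/7.
At the order-1 pole 8/7 set g(η) = (η - (8/7))*f(η) = -23*η**2/14 + 36*η/23.
Simple pole: residue = g(a) at a = 8/7, which is -2816/7889.

Radius of convergence at 0: 8/7.
At 8/7: a pole of order 1; residue -2816/7889.


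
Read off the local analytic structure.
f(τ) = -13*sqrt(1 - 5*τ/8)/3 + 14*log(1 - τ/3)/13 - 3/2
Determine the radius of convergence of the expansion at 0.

The radius of convergence is 8/5.

Branch term (-13/3)*sqrt(1 - τ/(8/5)): its argument vanishes at τ = 8/5, a square-root branch point, modulus 8/5.
Branch term (14/13)*log(1 - τ/(3)): its argument vanishes at τ = 3, a logarithmic branch point, modulus 3.
The radius of convergence is the smallest modulus among the singular points: 8/5.


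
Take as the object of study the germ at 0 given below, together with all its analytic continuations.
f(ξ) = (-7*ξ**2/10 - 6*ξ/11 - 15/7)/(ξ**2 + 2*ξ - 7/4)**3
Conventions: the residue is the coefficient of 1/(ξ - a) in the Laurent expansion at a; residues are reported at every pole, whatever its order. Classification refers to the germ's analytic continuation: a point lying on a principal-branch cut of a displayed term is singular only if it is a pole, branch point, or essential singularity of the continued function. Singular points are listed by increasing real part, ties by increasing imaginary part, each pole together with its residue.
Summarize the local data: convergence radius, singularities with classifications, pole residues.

Radius of convergence at 0: -1 + (1/2)*sqrt(11).
At -1 - (1/2)*sqrt(11): a pole of order 3; residue (15299/2049740)*sqrt(11).
At -1 + (1/2)*sqrt(11): a pole of order 3; residue -(15299/2049740)*sqrt(11).


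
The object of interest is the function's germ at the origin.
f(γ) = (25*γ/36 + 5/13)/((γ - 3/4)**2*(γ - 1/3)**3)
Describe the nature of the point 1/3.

The point is a pole of order 3.

The denominator factor γ - 1/3 vanishes at 1/3 and appears to the power 3; the numerator there equals 865/1404, nonzero, and no other factor vanishes.
Hence a pole whose order is the multiplicity, 3.


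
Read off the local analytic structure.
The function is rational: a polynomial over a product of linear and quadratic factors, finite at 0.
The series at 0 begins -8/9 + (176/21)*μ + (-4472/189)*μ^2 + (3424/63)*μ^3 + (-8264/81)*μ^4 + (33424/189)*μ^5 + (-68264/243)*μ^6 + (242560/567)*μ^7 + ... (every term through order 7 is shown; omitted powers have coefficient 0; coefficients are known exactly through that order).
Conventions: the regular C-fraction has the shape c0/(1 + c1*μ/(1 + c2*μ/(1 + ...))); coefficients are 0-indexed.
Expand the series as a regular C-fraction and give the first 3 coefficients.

The regular C-fraction coefficients are [-8/9, 66/7, -9155/1386].

Taylor coefficients (read off): a_0 = -8/9, a_1 = 176/21, a_2 = -4472/189.
c0 = a_0 = -8/9. Peel one level at a time: if S = 1 + c*μ/S' with S'(0) = 1, then c is the μ-coefficient of S and S' = c*μ/(S - 1).
S_1 = c0/f = 1 + (66/7)*μ + (9155/147)*μ^2 + ...; c1 = 66/7.
S_2 = c1*μ/(S_1 - 1) = 1 + (-9155/1386)*μ + ...; c2 = -9155/1386.


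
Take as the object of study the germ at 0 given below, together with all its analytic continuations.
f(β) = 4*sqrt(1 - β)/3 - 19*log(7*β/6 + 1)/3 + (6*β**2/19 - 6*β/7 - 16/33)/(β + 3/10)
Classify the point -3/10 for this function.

The denominator factor β + 3/10 vanishes at -3/10 and appears to the power 1; the numerator there equals -43733/219450, nonzero, and no other factor vanishes.
The branch terms are analytic at this point.
Hence a pole whose order is the multiplicity, 1.

The point is a pole of order 1.


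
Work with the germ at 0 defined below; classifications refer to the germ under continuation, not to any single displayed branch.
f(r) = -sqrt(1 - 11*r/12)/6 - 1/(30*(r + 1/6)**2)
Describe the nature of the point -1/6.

The denominator factor r + 1/6 vanishes at -1/6 and appears to the power 2; the numerator there equals -1/30, nonzero, and no other factor vanishes.
The branch terms are analytic at this point.
Hence a pole whose order is the multiplicity, 2.

The point is a pole of order 2.


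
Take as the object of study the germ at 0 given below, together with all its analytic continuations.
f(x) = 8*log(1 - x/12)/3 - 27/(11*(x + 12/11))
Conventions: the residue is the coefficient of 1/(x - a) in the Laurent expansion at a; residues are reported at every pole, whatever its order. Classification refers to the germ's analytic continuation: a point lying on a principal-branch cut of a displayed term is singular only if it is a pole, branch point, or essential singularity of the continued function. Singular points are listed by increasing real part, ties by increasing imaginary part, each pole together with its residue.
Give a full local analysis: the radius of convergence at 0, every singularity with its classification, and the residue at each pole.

Radius of convergence at 0: 12/11.
At -12/11: a pole of order 1; residue -27/11.
At 12: a logarithmic branch point.

Denominator factor (x + 12/11): pole of order 1 at -12/11, modulus 12/11.
Branch term (8/3)*log(1 - x/(12)): its argument vanishes at x = 12, a logarithmic branch point, modulus 12.
The radius of convergence is the smallest modulus among the singular points: 12/11.
The branch term is analytic at -12/11 and contributes nothing to the residue; only the rational part matters.
At the order-1 pole -12/11 set g(x) = (x - (-12/11))*(rational part) = -27/11.
Simple pole: residue = g(a) at a = -12/11, which is -27/11.
List the singular points by increasing real part (a conjugate pair: the negative imaginary part first).


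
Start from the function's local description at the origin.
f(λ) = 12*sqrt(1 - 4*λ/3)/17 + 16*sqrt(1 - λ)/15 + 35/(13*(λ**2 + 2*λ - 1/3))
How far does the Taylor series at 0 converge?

The radius of convergence is -1 + (2/3)*sqrt(3).

Denominator factor (λ**2 + 2*λ - 1/3): discriminant 16/3, real irrational roots -1 + (2/3)*sqrt(3) and -1 - (2/3)*sqrt(3); poles of order 1, moduli -1 + (2/3)*sqrt(3) and 1 + (2/3)*sqrt(3).
Branch term (16/15)*sqrt(1 - λ/(1)): its argument vanishes at λ = 1, a square-root branch point, modulus 1.
Branch term (12/17)*sqrt(1 - λ/(3/4)): its argument vanishes at λ = 3/4, a square-root branch point, modulus 3/4.
The radius of convergence is the smallest modulus among the singular points: -1 + (2/3)*sqrt(3).


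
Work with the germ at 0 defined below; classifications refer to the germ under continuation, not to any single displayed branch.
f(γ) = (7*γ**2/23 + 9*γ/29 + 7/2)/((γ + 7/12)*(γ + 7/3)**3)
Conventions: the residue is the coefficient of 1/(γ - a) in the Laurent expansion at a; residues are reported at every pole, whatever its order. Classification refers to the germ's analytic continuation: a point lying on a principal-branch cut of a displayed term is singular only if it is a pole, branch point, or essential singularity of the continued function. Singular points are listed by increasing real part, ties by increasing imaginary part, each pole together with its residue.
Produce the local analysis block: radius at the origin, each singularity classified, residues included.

Radius of convergence at 0: 7/12.
At -7/3: a pole of order 3; residue -187844/294147.
At -7/12: a pole of order 1; residue 187844/294147.

Denominator factor (γ + 7/3)^3: pole of order 3 at -7/3, modulus 7/3.
Denominator factor (γ + 7/12): pole of order 1 at -7/12, modulus 7/12.
The radius of convergence is the smallest modulus among the singular points: 7/12.
At the order-3 pole -7/3 set g(γ) = (γ - (-7/3))^3*f(γ) = (7*γ**2/23 + 9*γ/29 + 7/2)/(γ + 7/12).
Order-3 pole: residue = g''(a)/2; g''(-7/3) = -375688/294147, so the residue is -187844/294147.
At the order-1 pole -7/12 set g(γ) = (γ - (-7/12))*f(γ) = (7*γ**2/23 + 9*γ/29 + 7/2)/(γ + 7/3)**3.
Simple pole: residue = g(a) at a = -7/12, which is 187844/294147.
List the singular points by increasing real part (a conjugate pair: the negative imaginary part first).


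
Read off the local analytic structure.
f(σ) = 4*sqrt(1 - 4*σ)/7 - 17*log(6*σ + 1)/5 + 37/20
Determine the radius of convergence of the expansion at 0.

The radius of convergence is 1/6.

Branch term (-17/5)*log(1 - σ/(-1/6)): its argument vanishes at σ = -1/6, a logarithmic branch point, modulus 1/6.
Branch term (4/7)*sqrt(1 - σ/(1/4)): its argument vanishes at σ = 1/4, a square-root branch point, modulus 1/4.
The radius of convergence is the smallest modulus among the singular points: 1/6.


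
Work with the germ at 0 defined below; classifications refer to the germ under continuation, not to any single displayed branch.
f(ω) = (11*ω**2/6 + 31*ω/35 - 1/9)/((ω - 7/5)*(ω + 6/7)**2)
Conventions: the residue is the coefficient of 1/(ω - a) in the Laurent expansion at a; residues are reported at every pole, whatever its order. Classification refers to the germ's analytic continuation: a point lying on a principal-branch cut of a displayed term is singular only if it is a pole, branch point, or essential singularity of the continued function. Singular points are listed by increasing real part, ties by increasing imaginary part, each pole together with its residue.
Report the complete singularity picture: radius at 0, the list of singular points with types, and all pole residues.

Denominator factor (ω + 6/7)^2: pole of order 2 at -6/7, modulus 6/7.
Denominator factor (ω - 7/5): pole of order 1 at 7/5, modulus 7/5.
The radius of convergence is the smallest modulus among the singular points: 6/7.
At the order-2 pole -6/7 set g(ω) = (ω - (-6/7))^2*f(ω) = (11*ω**2/6 + 31*ω/35 - 1/9)/(ω - 7/5).
Order-2 pole: residue = g'(a); g'(-6/7) = 50914/56169, so the residue is 50914/56169.
At the order-1 pole 7/5 set g(ω) = (ω - (7/5))*f(ω) = (11*ω**2/6 + 31*ω/35 - 1/9)/(ω + 6/7)**2.
Simple pole: residue = g(a) at a = 7/5, which is 104125/112338.
List the singular points by increasing real part (a conjugate pair: the negative imaginary part first).

Radius of convergence at 0: 6/7.
At -6/7: a pole of order 2; residue 50914/56169.
At 7/5: a pole of order 1; residue 104125/112338.


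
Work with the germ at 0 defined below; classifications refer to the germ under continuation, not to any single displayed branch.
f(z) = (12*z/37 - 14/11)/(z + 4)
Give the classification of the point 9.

The point is a regular point.

Denominator factors: z + 4 = 13 at z = 9 — none vanishes.
So the germ continues analytically to 9.


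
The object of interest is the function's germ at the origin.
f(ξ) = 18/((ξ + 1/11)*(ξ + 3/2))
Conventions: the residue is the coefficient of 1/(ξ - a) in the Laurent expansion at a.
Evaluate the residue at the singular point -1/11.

The residue is 396/31.

At the order-1 pole -1/11 set g(ξ) = (ξ - (-1/11))*f(ξ) = 18/(ξ + 3/2).
Simple pole: residue = g(a) at a = -1/11, which is 396/31.


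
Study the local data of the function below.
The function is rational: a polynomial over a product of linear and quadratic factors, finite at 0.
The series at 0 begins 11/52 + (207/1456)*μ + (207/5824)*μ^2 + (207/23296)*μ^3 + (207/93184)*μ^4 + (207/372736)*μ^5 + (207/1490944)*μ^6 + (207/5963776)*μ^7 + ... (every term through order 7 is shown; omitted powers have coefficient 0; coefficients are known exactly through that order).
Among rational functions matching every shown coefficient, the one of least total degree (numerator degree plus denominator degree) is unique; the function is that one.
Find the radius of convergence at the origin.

The radius of convergence is 4.

No rational of total degree below 2 reproduces all 8 coefficients; solving the [1/1] Pade equations on them gives f(μ) = (-5*μ/14 - 11/13)/(μ - 4), whose expansion matches every shown term.
Denominator factor (μ - 4): pole of order 1 at 4, modulus 4.
The radius of convergence is the smallest modulus among the singular points: 4.


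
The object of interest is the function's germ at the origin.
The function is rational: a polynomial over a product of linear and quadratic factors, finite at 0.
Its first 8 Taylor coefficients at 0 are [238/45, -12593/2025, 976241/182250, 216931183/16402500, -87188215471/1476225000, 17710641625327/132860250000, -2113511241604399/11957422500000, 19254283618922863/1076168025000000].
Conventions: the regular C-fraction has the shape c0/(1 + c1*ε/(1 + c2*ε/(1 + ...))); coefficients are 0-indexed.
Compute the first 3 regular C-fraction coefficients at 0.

The regular C-fraction coefficients are [238/45, 1799/1530, -9617/30583].


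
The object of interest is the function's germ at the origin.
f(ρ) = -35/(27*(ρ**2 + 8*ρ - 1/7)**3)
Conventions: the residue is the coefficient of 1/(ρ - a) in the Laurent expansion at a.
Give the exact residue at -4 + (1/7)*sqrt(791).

The residue is -(1715/207777168)*sqrt(791).

The factor ρ**2 + 8*ρ - 1/7 splits as (ρ - a)(ρ - a') with a = -4 + (1/7)*sqrt(791), a' = -4 - (1/7)*sqrt(791). At the order-3 pole a set g(ρ) = (ρ - a)^3*f(ρ) = [-35/27] / (ρ - a')^3.
Order-3 pole: residue = g''(a)/2; g''(-4 + (1/7)*sqrt(791)) = -(1715/103888584)*sqrt(791), so the residue is -(1715/207777168)*sqrt(791).


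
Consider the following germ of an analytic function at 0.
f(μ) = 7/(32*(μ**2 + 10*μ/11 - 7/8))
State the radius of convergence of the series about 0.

The radius of convergence is -5/11 + (1/44)*sqrt(2094).

Denominator factor (μ**2 + 10*μ/11 - 7/8): discriminant 1047/242, real irrational roots -5/11 + (1/44)*sqrt(2094) and -5/11 - (1/44)*sqrt(2094); poles of order 1, moduli -5/11 + (1/44)*sqrt(2094) and 5/11 + (1/44)*sqrt(2094).
The radius of convergence is the smallest modulus among the singular points: -5/11 + (1/44)*sqrt(2094).


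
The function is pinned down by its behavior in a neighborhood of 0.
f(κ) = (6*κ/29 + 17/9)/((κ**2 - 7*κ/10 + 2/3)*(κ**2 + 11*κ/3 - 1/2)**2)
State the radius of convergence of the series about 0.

Denominator factor (κ**2 - 7*κ/10 + 2/3): discriminant -653/300, complex-conjugate roots (7/20) + ((1/60)*sqrt(1959))*i and (7/20) - ((1/60)*sqrt(1959))*i; poles of order 1, moduli (1/3)*sqrt(6) and (1/3)*sqrt(6).
Denominator factor (κ**2 + 11*κ/3 - 1/2)^2: discriminant 139/9, real irrational roots -11/6 + (1/6)*sqrt(139) and -11/6 - (1/6)*sqrt(139); poles of order 2, moduli -11/6 + (1/6)*sqrt(139) and 11/6 + (1/6)*sqrt(139).
The radius of convergence is the smallest modulus among the singular points: -11/6 + (1/6)*sqrt(139).

The radius of convergence is -11/6 + (1/6)*sqrt(139).


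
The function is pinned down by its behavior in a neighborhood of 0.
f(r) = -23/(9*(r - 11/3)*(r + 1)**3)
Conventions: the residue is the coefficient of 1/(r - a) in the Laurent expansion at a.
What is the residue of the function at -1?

At the order-3 pole -1 set g(r) = (r - (-1))^3*f(r) = -23/(9*(r - 11/3)).
Order-3 pole: residue = g''(a)/2; g''(-1) = 69/1372, so the residue is 69/2744.

The residue is 69/2744.


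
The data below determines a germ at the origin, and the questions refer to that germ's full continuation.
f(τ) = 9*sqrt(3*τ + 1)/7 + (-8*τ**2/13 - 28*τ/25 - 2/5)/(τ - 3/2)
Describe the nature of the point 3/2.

The denominator factor τ - 3/2 vanishes at 3/2 and appears to the power 1; the numerator there equals -1126/325, nonzero, and no other factor vanishes.
The branch terms are analytic at this point.
Hence a pole whose order is the multiplicity, 1.

The point is a pole of order 1.


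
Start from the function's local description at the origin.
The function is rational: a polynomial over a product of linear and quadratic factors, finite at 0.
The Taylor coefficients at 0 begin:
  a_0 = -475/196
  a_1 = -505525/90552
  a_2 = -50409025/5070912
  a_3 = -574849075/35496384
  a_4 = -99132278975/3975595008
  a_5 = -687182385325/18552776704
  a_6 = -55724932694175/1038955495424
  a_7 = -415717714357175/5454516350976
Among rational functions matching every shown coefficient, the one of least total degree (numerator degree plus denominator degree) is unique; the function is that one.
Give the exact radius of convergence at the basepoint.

The radius of convergence is 4/5.

No rational of total degree below 5 reproduces all 8 coefficients; solving the [2/3] Pade equations on them gives f(κ) = (9*κ**2/11 - 16*κ/33 - 38/7)/((κ - 4/5)**2*(κ + 7/2)), whose expansion matches every shown term.
Denominator factor (κ + 7/2): pole of order 1 at -7/2, modulus 7/2.
Denominator factor (κ - 4/5)^2: pole of order 2 at 4/5, modulus 4/5.
The radius of convergence is the smallest modulus among the singular points: 4/5.


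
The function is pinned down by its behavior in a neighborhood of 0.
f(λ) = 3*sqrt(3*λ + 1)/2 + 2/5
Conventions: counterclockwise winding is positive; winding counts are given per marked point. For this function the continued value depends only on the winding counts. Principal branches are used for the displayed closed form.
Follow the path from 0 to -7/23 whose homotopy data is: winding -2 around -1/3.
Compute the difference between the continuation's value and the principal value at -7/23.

The rational part is single-valued and drops out of the difference; each branch term changes only by its own monodromy.
(3/2)*sqrt(1 - λ/(-1/3)): winding -2 is even, the square root returns to the same sheet, contribution 0.
Summing the contributions at λ = -7/23 gives 0.

Continued minus principal equals 0.


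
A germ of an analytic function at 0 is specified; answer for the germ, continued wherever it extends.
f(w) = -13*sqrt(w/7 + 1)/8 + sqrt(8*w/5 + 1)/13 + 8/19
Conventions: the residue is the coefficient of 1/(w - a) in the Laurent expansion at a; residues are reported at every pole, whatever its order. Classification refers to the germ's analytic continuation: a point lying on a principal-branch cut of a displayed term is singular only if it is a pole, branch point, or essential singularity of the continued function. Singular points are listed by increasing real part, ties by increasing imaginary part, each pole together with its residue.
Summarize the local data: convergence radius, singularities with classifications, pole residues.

Branch term (-13/8)*sqrt(1 - w/(-7)): its argument vanishes at w = -7, a square-root branch point, modulus 7.
Branch term (1/13)*sqrt(1 - w/(-5/8)): its argument vanishes at w = -5/8, a square-root branch point, modulus 5/8.
The radius of convergence is the smallest modulus among the singular points: 5/8.
List the singular points by increasing real part (a conjugate pair: the negative imaginary part first).

Radius of convergence at 0: 5/8.
At -7: an algebraic (square-root) branch point.
At -5/8: an algebraic (square-root) branch point.


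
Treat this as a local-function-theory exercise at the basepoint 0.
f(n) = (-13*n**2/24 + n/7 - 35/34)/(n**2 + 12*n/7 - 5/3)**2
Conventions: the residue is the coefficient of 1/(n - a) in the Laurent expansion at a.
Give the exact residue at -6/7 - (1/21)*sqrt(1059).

The residue is -(104573/203361888)*sqrt(1059).

The factor n**2 + 12*n/7 - 5/3 splits as (n - a)(n - a') with a = -6/7 - (1/21)*sqrt(1059), a' = -6/7 + (1/21)*sqrt(1059). At the order-2 pole a set g(n) = (n - a)^2*f(n) = [-13*n**2/24 + n/7 - 35/34] / (n - a')^2.
Order-2 pole: residue = g'(a); g'(-6/7 - (1/21)*sqrt(1059)) = -(104573/203361888)*sqrt(1059), so the residue is -(104573/203361888)*sqrt(1059).


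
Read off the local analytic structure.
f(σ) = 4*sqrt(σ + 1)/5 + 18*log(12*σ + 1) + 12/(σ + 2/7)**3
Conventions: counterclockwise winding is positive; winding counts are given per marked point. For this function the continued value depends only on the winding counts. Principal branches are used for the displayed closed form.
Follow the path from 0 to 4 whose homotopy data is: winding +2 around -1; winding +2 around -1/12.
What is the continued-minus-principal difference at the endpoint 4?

Continued minus principal equals (72)*pi*i.

The rational part is single-valued and drops out of the difference; each branch term changes only by its own monodromy.
(4/5)*sqrt(1 - σ/(-1)): winding +2 is even, the square root returns to the same sheet, contribution 0.
(18)*log(1 - σ/(-1/12)): each positive loop around -1/12 adds 2*pi*i to the log, so winding +2 contributes (18)*(2)*2*pi*i = (72)*pi*i.
Summing the contributions at σ = 4 gives (72)*pi*i.


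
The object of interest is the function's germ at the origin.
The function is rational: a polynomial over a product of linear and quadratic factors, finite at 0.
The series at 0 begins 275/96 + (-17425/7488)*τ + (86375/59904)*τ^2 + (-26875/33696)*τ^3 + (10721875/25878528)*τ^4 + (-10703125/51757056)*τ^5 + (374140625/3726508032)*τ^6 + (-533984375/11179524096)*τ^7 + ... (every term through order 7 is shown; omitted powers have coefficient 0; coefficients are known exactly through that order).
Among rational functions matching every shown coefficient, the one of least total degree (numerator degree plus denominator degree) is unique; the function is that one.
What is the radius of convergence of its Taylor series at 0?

The radius of convergence is 12/5.

No rational of total degree below 3 reproduces all 8 coefficients; solving the [1/2] Pade equations on them gives f(τ) = (9*τ/26 + 33/2)/(τ + 12/5)**2, whose expansion matches every shown term.
Denominator factor (τ + 12/5)^2: pole of order 2 at -12/5, modulus 12/5.
The radius of convergence is the smallest modulus among the singular points: 12/5.


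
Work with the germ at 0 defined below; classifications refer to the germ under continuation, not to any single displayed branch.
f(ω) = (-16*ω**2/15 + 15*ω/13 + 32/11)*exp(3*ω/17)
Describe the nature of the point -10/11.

There is no denominator, hence no pole anywhere.
The factor exp(3*ω/17) is entire.
So the germ continues analytically to -10/11.

The point is a regular point.


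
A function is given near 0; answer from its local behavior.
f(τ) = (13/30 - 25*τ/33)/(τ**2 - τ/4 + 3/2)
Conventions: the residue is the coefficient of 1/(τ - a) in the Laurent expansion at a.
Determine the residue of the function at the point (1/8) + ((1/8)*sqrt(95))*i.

The factor τ**2 - τ/4 + 3/2 splits as (τ - a)(τ - a') with a = (1/8) + ((1/8)*sqrt(95))*i, a' = (1/8) - ((1/8)*sqrt(95))*i. At the order-1 pole a set g(τ) = (τ - a)*f(τ) = [13/30 - 25*τ/33] / (τ - a').
Simple pole: residue = g(a) at a = (1/8) + ((1/8)*sqrt(95))*i, which is (-25/66) - ((149/10450)*sqrt(95))*i.

The residue is (-25/66) - ((149/10450)*sqrt(95))*i.


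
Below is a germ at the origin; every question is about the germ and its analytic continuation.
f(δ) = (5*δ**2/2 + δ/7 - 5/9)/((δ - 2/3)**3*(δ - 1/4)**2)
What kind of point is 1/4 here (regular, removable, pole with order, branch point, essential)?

The denominator factor δ - 1/4 vanishes at 1/4 and appears to the power 2; the numerator there equals -733/2016, nonzero, and no other factor vanishes.
Hence a pole whose order is the multiplicity, 2.

The point is a pole of order 2.


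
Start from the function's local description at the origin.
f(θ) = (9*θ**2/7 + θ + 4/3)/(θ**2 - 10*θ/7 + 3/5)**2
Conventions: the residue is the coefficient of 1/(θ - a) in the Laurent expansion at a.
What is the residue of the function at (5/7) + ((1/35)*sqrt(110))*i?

The factor θ**2 - 10*θ/7 + 3/5 splits as (θ - a)(θ - a') with a = (5/7) + ((1/35)*sqrt(110))*i, a' = (5/7) - ((1/35)*sqrt(110))*i. At the order-2 pole a set g(θ) = (θ - a)^2*f(θ) = [9*θ**2/7 + θ + 4/3] / (θ - a')^2.
Order-2 pole: residue = g'(a); g'((5/7) + ((1/35)*sqrt(110))*i) = -((1813/726)*sqrt(110))*i, so the residue is -((1813/726)*sqrt(110))*i.

The residue is -((1813/726)*sqrt(110))*i.
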